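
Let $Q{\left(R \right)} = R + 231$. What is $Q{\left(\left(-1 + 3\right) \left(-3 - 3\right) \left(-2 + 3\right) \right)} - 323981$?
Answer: $-323762$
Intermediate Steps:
$Q{\left(R \right)} = 231 + R$
$Q{\left(\left(-1 + 3\right) \left(-3 - 3\right) \left(-2 + 3\right) \right)} - 323981 = \left(231 + \left(-1 + 3\right) \left(-3 - 3\right) \left(-2 + 3\right)\right) - 323981 = \left(231 + 2 \left(\left(-6\right) 1\right)\right) - 323981 = \left(231 + 2 \left(-6\right)\right) - 323981 = \left(231 - 12\right) - 323981 = 219 - 323981 = -323762$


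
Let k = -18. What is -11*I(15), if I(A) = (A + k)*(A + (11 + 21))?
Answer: 1551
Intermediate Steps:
I(A) = (-18 + A)*(32 + A) (I(A) = (A - 18)*(A + (11 + 21)) = (-18 + A)*(A + 32) = (-18 + A)*(32 + A))
-11*I(15) = -11*(-576 + 15² + 14*15) = -11*(-576 + 225 + 210) = -11*(-141) = 1551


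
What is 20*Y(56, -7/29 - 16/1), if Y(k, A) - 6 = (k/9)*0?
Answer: 120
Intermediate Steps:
Y(k, A) = 6 (Y(k, A) = 6 + (k/9)*0 = 6 + 0 = 6)
20*Y(56, -7/29 - 16/1) = 20*6 = 120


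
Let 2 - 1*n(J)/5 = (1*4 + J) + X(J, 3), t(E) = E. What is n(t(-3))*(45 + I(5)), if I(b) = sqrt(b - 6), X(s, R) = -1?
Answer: 450 + 10*I ≈ 450.0 + 10.0*I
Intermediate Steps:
n(J) = -5 - 5*J (n(J) = 10 - 5*((1*4 + J) - 1) = 10 - 5*((4 + J) - 1) = 10 - 5*(3 + J) = 10 + (-15 - 5*J) = -5 - 5*J)
I(b) = sqrt(-6 + b)
n(t(-3))*(45 + I(5)) = (-5 - 5*(-3))*(45 + sqrt(-6 + 5)) = (-5 + 15)*(45 + sqrt(-1)) = 10*(45 + I) = 450 + 10*I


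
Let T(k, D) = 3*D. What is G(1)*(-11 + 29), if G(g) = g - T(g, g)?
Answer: -36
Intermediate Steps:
G(g) = -2*g (G(g) = g - 3*g = -2*g)
G(1)*(-11 + 29) = (-2*1)*(-11 + 29) = -2*18 = -36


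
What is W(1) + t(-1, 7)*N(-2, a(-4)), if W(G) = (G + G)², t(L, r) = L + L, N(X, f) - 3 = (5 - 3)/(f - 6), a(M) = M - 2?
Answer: -5/3 ≈ -1.6667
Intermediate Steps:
a(M) = -2 + M
N(X, f) = 3 + 2/(-6 + f) (N(X, f) = 3 + (5 - 3)/(f - 6) = 3 + 2/(-6 + f))
t(L, r) = 2*L
W(G) = 4*G² (W(G) = (2*G)² = 4*G²)
W(1) + t(-1, 7)*N(-2, a(-4)) = 4*1² + (2*(-1))*((-16 + 3*(-2 - 4))/(-6 + (-2 - 4))) = 4*1 - 2*(-16 + 3*(-6))/(-6 - 6) = 4 - 2*(-16 - 18)/(-12) = 4 - (-1)*(-34)/6 = 4 - 2*17/6 = 4 - 17/3 = -5/3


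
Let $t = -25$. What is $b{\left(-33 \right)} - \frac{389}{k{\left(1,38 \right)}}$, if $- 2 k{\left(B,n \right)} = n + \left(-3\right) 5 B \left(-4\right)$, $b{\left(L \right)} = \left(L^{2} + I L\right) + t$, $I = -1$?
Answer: $\frac{54142}{49} \approx 1104.9$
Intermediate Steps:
$b{\left(L \right)} = -25 + L^{2} - L$ ($b{\left(L \right)} = \left(L^{2} - L\right) - 25 = -25 + L^{2} - L$)
$k{\left(B,n \right)} = - 30 B - \frac{n}{2}$ ($k{\left(B,n \right)} = - \frac{n + \left(-3\right) 5 B \left(-4\right)}{2} = - \frac{n + - 15 B \left(-4\right)}{2} = - \frac{n + 60 B}{2} = - 30 B - \frac{n}{2}$)
$b{\left(-33 \right)} - \frac{389}{k{\left(1,38 \right)}} = \left(-25 + \left(-33\right)^{2} - -33\right) - \frac{389}{\left(-30\right) 1 - 19} = \left(-25 + 1089 + 33\right) - \frac{389}{-30 - 19} = 1097 - \frac{389}{-49} = 1097 - - \frac{389}{49} = 1097 + \frac{389}{49} = \frac{54142}{49}$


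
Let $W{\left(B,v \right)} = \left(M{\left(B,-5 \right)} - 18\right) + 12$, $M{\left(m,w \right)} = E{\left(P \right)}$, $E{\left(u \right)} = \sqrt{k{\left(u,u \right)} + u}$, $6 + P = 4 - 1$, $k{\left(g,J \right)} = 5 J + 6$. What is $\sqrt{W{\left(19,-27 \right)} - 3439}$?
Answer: $\sqrt{-3445 + 2 i \sqrt{3}} \approx 0.0295 + 58.694 i$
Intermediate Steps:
$k{\left(g,J \right)} = 6 + 5 J$
$P = -3$ ($P = -6 + \left(4 - 1\right) = -6 + 3 = -3$)
$E{\left(u \right)} = \sqrt{6 + 6 u}$ ($E{\left(u \right)} = \sqrt{\left(6 + 5 u\right) + u} = \sqrt{6 + 6 u}$)
$M{\left(m,w \right)} = 2 i \sqrt{3}$ ($M{\left(m,w \right)} = \sqrt{6 + 6 \left(-3\right)} = \sqrt{6 - 18} = \sqrt{-12} = 2 i \sqrt{3}$)
$W{\left(B,v \right)} = -6 + 2 i \sqrt{3}$ ($W{\left(B,v \right)} = \left(2 i \sqrt{3} - 18\right) + 12 = \left(-18 + 2 i \sqrt{3}\right) + 12 = -6 + 2 i \sqrt{3}$)
$\sqrt{W{\left(19,-27 \right)} - 3439} = \sqrt{\left(-6 + 2 i \sqrt{3}\right) - 3439} = \sqrt{-3445 + 2 i \sqrt{3}}$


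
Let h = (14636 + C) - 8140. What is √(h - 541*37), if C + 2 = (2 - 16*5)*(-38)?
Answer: I*√10559 ≈ 102.76*I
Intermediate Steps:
C = 2962 (C = -2 + (2 - 16*5)*(-38) = -2 + (2 - 80)*(-38) = -2 - 78*(-38) = -2 + 2964 = 2962)
h = 9458 (h = (14636 + 2962) - 8140 = 17598 - 8140 = 9458)
√(h - 541*37) = √(9458 - 541*37) = √(9458 - 20017) = √(-10559) = I*√10559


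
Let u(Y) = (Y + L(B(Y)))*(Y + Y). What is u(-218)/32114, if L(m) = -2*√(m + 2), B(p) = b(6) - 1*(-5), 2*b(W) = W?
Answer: 47524/16057 + 436*√10/16057 ≈ 3.0456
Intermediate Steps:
b(W) = W/2
B(p) = 8 (B(p) = (½)*6 - 1*(-5) = 3 + 5 = 8)
L(m) = -2*√(2 + m)
u(Y) = 2*Y*(Y - 2*√10) (u(Y) = (Y - 2*√(2 + 8))*(Y + Y) = (Y - 2*√10)*(2*Y) = 2*Y*(Y - 2*√10))
u(-218)/32114 = (2*(-218)*(-218 - 2*√10))/32114 = (95048 + 872*√10)*(1/32114) = 47524/16057 + 436*√10/16057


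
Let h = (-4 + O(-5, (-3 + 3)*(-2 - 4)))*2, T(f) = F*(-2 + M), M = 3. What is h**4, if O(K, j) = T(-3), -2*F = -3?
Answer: 625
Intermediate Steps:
F = 3/2 (F = -1/2*(-3) = 3/2 ≈ 1.5000)
T(f) = 3/2 (T(f) = 3*(-2 + 3)/2 = (3/2)*1 = 3/2)
O(K, j) = 3/2
h = -5 (h = (-4 + 3/2)*2 = -5/2*2 = -5)
h**4 = (-5)**4 = 625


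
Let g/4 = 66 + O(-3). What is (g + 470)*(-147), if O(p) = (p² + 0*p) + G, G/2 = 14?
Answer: -129654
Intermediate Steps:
G = 28 (G = 2*14 = 28)
O(p) = 28 + p² (O(p) = (p² + 0*p) + 28 = (p² + 0) + 28 = p² + 28 = 28 + p²)
g = 412 (g = 4*(66 + (28 + (-3)²)) = 4*(66 + (28 + 9)) = 4*(66 + 37) = 4*103 = 412)
(g + 470)*(-147) = (412 + 470)*(-147) = 882*(-147) = -129654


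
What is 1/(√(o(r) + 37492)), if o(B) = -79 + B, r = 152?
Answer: √37565/37565 ≈ 0.0051595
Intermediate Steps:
1/(√(o(r) + 37492)) = 1/(√((-79 + 152) + 37492)) = 1/(√(73 + 37492)) = 1/(√37565) = √37565/37565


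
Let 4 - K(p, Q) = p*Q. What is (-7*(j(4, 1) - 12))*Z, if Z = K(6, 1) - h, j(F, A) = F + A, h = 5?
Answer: -343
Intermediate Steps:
j(F, A) = A + F
K(p, Q) = 4 - Q*p (K(p, Q) = 4 - p*Q = 4 - Q*p)
Z = -7 (Z = (4 - 1*1*6) - 1*5 = (4 - 6) - 5 = -2 - 5 = -7)
(-7*(j(4, 1) - 12))*Z = -7*((1 + 4) - 12)*(-7) = -7*(5 - 12)*(-7) = -7*(-7)*(-7) = 49*(-7) = -343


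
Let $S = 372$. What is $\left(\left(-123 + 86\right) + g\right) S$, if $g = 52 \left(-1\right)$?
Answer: $-33108$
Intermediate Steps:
$g = -52$
$\left(\left(-123 + 86\right) + g\right) S = \left(\left(-123 + 86\right) - 52\right) 372 = \left(-37 - 52\right) 372 = \left(-89\right) 372 = -33108$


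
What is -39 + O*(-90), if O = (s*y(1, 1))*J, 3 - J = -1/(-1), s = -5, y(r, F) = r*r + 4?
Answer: 4461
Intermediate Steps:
y(r, F) = 4 + r**2 (y(r, F) = r**2 + 4 = 4 + r**2)
J = 2 (J = 3 - (-1)/(-1) = 3 - (-1)*(-1) = 3 - 1*1 = 3 - 1 = 2)
O = -50 (O = -5*(4 + 1**2)*2 = -5*(4 + 1)*2 = -5*5*2 = -25*2 = -50)
-39 + O*(-90) = -39 - 50*(-90) = -39 + 4500 = 4461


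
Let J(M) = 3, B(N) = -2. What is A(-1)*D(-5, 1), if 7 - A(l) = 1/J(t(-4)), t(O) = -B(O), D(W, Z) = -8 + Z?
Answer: -140/3 ≈ -46.667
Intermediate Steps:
t(O) = 2 (t(O) = -1*(-2) = 2)
A(l) = 20/3 (A(l) = 7 - 1/3 = 7 - 1*⅓ = 7 - ⅓ = 20/3)
A(-1)*D(-5, 1) = 20*(-8 + 1)/3 = (20/3)*(-7) = -140/3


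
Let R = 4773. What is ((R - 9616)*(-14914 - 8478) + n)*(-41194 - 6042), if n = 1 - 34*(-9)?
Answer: -5351260773068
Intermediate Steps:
n = 307 (n = 1 + 306 = 307)
((R - 9616)*(-14914 - 8478) + n)*(-41194 - 6042) = ((4773 - 9616)*(-14914 - 8478) + 307)*(-41194 - 6042) = (-4843*(-23392) + 307)*(-47236) = (113287456 + 307)*(-47236) = 113287763*(-47236) = -5351260773068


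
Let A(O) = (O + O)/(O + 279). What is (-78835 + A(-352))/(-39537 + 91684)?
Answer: -5754251/3806731 ≈ -1.5116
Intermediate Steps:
A(O) = 2*O/(279 + O) (A(O) = (2*O)/(279 + O) = 2*O/(279 + O))
(-78835 + A(-352))/(-39537 + 91684) = (-78835 + 2*(-352)/(279 - 352))/(-39537 + 91684) = (-78835 + 2*(-352)/(-73))/52147 = (-78835 + 2*(-352)*(-1/73))*(1/52147) = (-78835 + 704/73)*(1/52147) = -5754251/73*1/52147 = -5754251/3806731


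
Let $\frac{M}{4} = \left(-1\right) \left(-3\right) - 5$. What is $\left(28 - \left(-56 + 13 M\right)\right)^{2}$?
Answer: $35344$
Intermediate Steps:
$M = -8$ ($M = 4 \left(\left(-1\right) \left(-3\right) - 5\right) = 4 \left(3 - 5\right) = 4 \left(-2\right) = -8$)
$\left(28 - \left(-56 + 13 M\right)\right)^{2} = \left(28 - -160\right)^{2} = \left(28 + \left(104 + 56\right)\right)^{2} = \left(28 + 160\right)^{2} = 188^{2} = 35344$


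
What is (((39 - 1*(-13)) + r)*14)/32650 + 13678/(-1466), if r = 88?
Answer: -22185667/2393245 ≈ -9.2701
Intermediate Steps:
(((39 - 1*(-13)) + r)*14)/32650 + 13678/(-1466) = (((39 - 1*(-13)) + 88)*14)/32650 + 13678/(-1466) = (((39 + 13) + 88)*14)*(1/32650) + 13678*(-1/1466) = ((52 + 88)*14)*(1/32650) - 6839/733 = (140*14)*(1/32650) - 6839/733 = 1960*(1/32650) - 6839/733 = 196/3265 - 6839/733 = -22185667/2393245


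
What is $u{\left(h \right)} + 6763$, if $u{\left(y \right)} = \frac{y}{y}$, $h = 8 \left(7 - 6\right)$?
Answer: $6764$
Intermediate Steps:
$h = 8$ ($h = 8 \cdot 1 = 8$)
$u{\left(y \right)} = 1$
$u{\left(h \right)} + 6763 = 1 + 6763 = 6764$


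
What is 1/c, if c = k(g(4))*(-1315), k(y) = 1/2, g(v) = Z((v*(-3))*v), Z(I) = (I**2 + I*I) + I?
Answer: -2/1315 ≈ -0.0015209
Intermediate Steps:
Z(I) = I + 2*I**2 (Z(I) = (I**2 + I**2) + I = 2*I**2 + I = I + 2*I**2)
g(v) = -3*v**2*(1 - 6*v**2) (g(v) = ((v*(-3))*v)*(1 + 2*((v*(-3))*v)) = ((-3*v)*v)*(1 + 2*((-3*v)*v)) = (-3*v**2)*(1 + 2*(-3*v**2)) = (-3*v**2)*(1 - 6*v**2) = -3*v**2*(1 - 6*v**2))
k(y) = 1/2
c = -1315/2 (c = (1/2)*(-1315) = -1315/2 ≈ -657.50)
1/c = 1/(-1315/2) = -2/1315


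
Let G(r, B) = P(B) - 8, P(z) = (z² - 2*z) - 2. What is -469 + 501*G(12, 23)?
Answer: 236504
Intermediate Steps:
P(z) = -2 + z² - 2*z
G(r, B) = -10 + B² - 2*B (G(r, B) = (-2 + B² - 2*B) - 8 = -10 + B² - 2*B)
-469 + 501*G(12, 23) = -469 + 501*(-10 + 23² - 2*23) = -469 + 501*(-10 + 529 - 46) = -469 + 501*473 = -469 + 236973 = 236504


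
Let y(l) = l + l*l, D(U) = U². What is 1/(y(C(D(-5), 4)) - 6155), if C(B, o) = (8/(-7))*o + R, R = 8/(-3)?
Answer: -441/2694443 ≈ -0.00016367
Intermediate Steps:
R = -8/3 (R = 8*(-⅓) = -8/3 ≈ -2.6667)
C(B, o) = -8/3 - 8*o/7 (C(B, o) = (8/(-7))*o - 8/3 = (8*(-⅐))*o - 8/3 = -8*o/7 - 8/3 = -8/3 - 8*o/7)
y(l) = l + l²
1/(y(C(D(-5), 4)) - 6155) = 1/((-8/3 - 8/7*4)*(1 + (-8/3 - 8/7*4)) - 6155) = 1/((-8/3 - 32/7)*(1 + (-8/3 - 32/7)) - 6155) = 1/(-152*(1 - 152/21)/21 - 6155) = 1/(-152/21*(-131/21) - 6155) = 1/(19912/441 - 6155) = 1/(-2694443/441) = -441/2694443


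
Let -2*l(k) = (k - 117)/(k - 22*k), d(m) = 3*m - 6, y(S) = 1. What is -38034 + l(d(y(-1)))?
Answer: -798694/21 ≈ -38033.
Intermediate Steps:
d(m) = -6 + 3*m
l(k) = (-117 + k)/(42*k) (l(k) = -(k - 117)/(2*(k - 22*k)) = -(-117 + k)/(2*((-21*k))) = -(-117 + k)*(-1/(21*k))/2 = -(-1)*(-117 + k)/(42*k) = (-117 + k)/(42*k))
-38034 + l(d(y(-1))) = -38034 + (-117 + (-6 + 3*1))/(42*(-6 + 3*1)) = -38034 + (-117 + (-6 + 3))/(42*(-6 + 3)) = -38034 + (1/42)*(-117 - 3)/(-3) = -38034 + (1/42)*(-⅓)*(-120) = -38034 + 20/21 = -798694/21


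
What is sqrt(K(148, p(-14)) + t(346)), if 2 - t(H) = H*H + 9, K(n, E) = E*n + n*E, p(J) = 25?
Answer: I*sqrt(112323) ≈ 335.15*I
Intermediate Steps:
K(n, E) = 2*E*n (K(n, E) = E*n + E*n = 2*E*n)
t(H) = -7 - H**2 (t(H) = 2 - (H*H + 9) = 2 - (H**2 + 9) = 2 - (9 + H**2) = 2 + (-9 - H**2) = -7 - H**2)
sqrt(K(148, p(-14)) + t(346)) = sqrt(2*25*148 + (-7 - 1*346**2)) = sqrt(7400 + (-7 - 1*119716)) = sqrt(7400 + (-7 - 119716)) = sqrt(7400 - 119723) = sqrt(-112323) = I*sqrt(112323)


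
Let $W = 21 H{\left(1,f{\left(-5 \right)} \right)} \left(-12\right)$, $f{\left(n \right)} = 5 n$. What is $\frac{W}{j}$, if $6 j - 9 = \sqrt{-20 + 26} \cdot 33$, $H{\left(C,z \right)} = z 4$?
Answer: $- \frac{50400}{239} + \frac{184800 \sqrt{6}}{239} \approx 1683.1$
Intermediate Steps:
$H{\left(C,z \right)} = 4 z$
$W = 25200$ ($W = 21 \cdot 4 \cdot 5 \left(-5\right) \left(-12\right) = 21 \cdot 4 \left(-25\right) \left(-12\right) = 21 \left(-100\right) \left(-12\right) = \left(-2100\right) \left(-12\right) = 25200$)
$j = \frac{3}{2} + \frac{11 \sqrt{6}}{2}$ ($j = \frac{3}{2} + \frac{\sqrt{-20 + 26} \cdot 33}{6} = \frac{3}{2} + \frac{\sqrt{6} \cdot 33}{6} = \frac{3}{2} + \frac{33 \sqrt{6}}{6} = \frac{3}{2} + \frac{11 \sqrt{6}}{2} \approx 14.972$)
$\frac{W}{j} = \frac{25200}{\frac{3}{2} + \frac{11 \sqrt{6}}{2}}$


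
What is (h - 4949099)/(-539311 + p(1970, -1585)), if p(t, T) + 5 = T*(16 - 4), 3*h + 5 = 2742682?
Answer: 3026155/418752 ≈ 7.2266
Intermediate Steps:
h = 2742677/3 (h = -5/3 + (⅓)*2742682 = -5/3 + 2742682/3 = 2742677/3 ≈ 9.1423e+5)
p(t, T) = -5 + 12*T (p(t, T) = -5 + T*(16 - 4) = -5 + T*12 = -5 + 12*T)
(h - 4949099)/(-539311 + p(1970, -1585)) = (2742677/3 - 4949099)/(-539311 + (-5 + 12*(-1585))) = -12104620/(3*(-539311 + (-5 - 19020))) = -12104620/(3*(-539311 - 19025)) = -12104620/3/(-558336) = -12104620/3*(-1/558336) = 3026155/418752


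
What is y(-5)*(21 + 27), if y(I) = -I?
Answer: 240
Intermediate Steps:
y(-5)*(21 + 27) = (-1*(-5))*(21 + 27) = 5*48 = 240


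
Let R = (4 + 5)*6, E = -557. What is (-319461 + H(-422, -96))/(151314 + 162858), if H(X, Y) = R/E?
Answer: -59313277/58331268 ≈ -1.0168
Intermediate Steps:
R = 54 (R = 9*6 = 54)
H(X, Y) = -54/557 (H(X, Y) = 54/(-557) = 54*(-1/557) = -54/557)
(-319461 + H(-422, -96))/(151314 + 162858) = (-319461 - 54/557)/(151314 + 162858) = -177939831/557/314172 = -177939831/557*1/314172 = -59313277/58331268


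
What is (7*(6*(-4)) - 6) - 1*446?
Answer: -620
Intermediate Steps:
(7*(6*(-4)) - 6) - 1*446 = (7*(-24) - 6) - 446 = (-168 - 6) - 446 = -174 - 446 = -620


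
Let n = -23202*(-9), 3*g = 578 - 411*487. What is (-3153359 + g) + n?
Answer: -9033202/3 ≈ -3.0111e+6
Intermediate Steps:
g = -199579/3 (g = (578 - 411*487)/3 = (578 - 200157)/3 = (⅓)*(-199579) = -199579/3 ≈ -66526.)
n = 208818
(-3153359 + g) + n = (-3153359 - 199579/3) + 208818 = -9659656/3 + 208818 = -9033202/3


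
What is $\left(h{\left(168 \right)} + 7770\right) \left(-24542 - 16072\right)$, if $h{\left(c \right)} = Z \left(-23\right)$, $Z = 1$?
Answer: $-314636658$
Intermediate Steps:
$h{\left(c \right)} = -23$ ($h{\left(c \right)} = 1 \left(-23\right) = -23$)
$\left(h{\left(168 \right)} + 7770\right) \left(-24542 - 16072\right) = \left(-23 + 7770\right) \left(-24542 - 16072\right) = 7747 \left(-40614\right) = -314636658$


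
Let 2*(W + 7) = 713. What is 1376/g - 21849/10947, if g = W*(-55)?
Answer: -290036983/140285805 ≈ -2.0675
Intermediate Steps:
W = 699/2 (W = -7 + (1/2)*713 = -7 + 713/2 = 699/2 ≈ 349.50)
g = -38445/2 (g = (699/2)*(-55) = -38445/2 ≈ -19223.)
1376/g - 21849/10947 = 1376/(-38445/2) - 21849/10947 = 1376*(-2/38445) - 21849*1/10947 = -2752/38445 - 7283/3649 = -290036983/140285805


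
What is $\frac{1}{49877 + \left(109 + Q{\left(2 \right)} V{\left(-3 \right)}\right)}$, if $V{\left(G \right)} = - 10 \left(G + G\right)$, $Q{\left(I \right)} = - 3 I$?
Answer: $\frac{1}{49626} \approx 2.0151 \cdot 10^{-5}$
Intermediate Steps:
$V{\left(G \right)} = - 20 G$ ($V{\left(G \right)} = - 10 \cdot 2 G = - 20 G$)
$\frac{1}{49877 + \left(109 + Q{\left(2 \right)} V{\left(-3 \right)}\right)} = \frac{1}{49877 + \left(109 + \left(-3\right) 2 \left(\left(-20\right) \left(-3\right)\right)\right)} = \frac{1}{49877 + \left(109 - 360\right)} = \frac{1}{49877 - 251} = \frac{1}{49626}$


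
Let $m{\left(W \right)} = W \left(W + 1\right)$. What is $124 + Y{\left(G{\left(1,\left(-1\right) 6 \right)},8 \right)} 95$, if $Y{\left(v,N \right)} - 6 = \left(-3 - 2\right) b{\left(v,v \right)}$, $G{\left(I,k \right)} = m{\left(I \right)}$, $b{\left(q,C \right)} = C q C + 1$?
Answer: $-3581$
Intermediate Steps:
$m{\left(W \right)} = W \left(1 + W\right)$
$b{\left(q,C \right)} = 1 + q C^{2}$ ($b{\left(q,C \right)} = q C^{2} + 1 = 1 + q C^{2}$)
$G{\left(I,k \right)} = I \left(1 + I\right)$
$Y{\left(v,N \right)} = 1 - 5 v^{3}$ ($Y{\left(v,N \right)} = 6 + \left(-3 - 2\right) \left(1 + v v^{2}\right) = 6 - 5 \left(1 + v^{3}\right) = 6 - \left(5 + 5 v^{3}\right) = 1 - 5 v^{3}$)
$124 + Y{\left(G{\left(1,\left(-1\right) 6 \right)},8 \right)} 95 = 124 + \left(1 - 5 \left(1 \left(1 + 1\right)\right)^{3}\right) 95 = 124 + \left(1 - 5 \left(1 \cdot 2\right)^{3}\right) 95 = 124 + \left(1 - 5 \cdot 2^{3}\right) 95 = 124 + \left(1 - 40\right) 95 = 124 - 3705 = -3581$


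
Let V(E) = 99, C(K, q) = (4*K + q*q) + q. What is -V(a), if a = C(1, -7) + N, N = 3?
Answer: -99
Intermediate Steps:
C(K, q) = q + q**2 + 4*K (C(K, q) = (4*K + q**2) + q = (q**2 + 4*K) + q = q + q**2 + 4*K)
a = 49 (a = (-7 + (-7)**2 + 4*1) + 3 = (-7 + 49 + 4) + 3 = 46 + 3 = 49)
-V(a) = -1*99 = -99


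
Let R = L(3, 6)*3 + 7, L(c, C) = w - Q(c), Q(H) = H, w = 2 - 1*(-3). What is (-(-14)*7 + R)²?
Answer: 12321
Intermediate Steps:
w = 5 (w = 2 + 3 = 5)
L(c, C) = 5 - c
R = 13 (R = (5 - 1*3)*3 + 7 = (5 - 3)*3 + 7 = 2*3 + 7 = 6 + 7 = 13)
(-(-14)*7 + R)² = (-(-14)*7 + 13)² = (-7*(-14) + 13)² = (98 + 13)² = 111² = 12321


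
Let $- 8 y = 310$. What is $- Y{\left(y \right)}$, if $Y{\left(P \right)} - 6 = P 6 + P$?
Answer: $\frac{1061}{4} \approx 265.25$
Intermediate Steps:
$y = - \frac{155}{4}$ ($y = \left(- \frac{1}{8}\right) 310 = - \frac{155}{4} \approx -38.75$)
$Y{\left(P \right)} = 6 + 7 P$ ($Y{\left(P \right)} = 6 + \left(P 6 + P\right) = 6 + \left(6 P + P\right) = 6 + 7 P$)
$- Y{\left(y \right)} = - (6 + 7 \left(- \frac{155}{4}\right)) = - (6 - \frac{1085}{4}) = \left(-1\right) \left(- \frac{1061}{4}\right) = \frac{1061}{4}$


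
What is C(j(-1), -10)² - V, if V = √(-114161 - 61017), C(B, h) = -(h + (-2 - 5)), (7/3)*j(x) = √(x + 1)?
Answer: 289 - I*√175178 ≈ 289.0 - 418.54*I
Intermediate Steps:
j(x) = 3*√(1 + x)/7 (j(x) = 3*√(x + 1)/7 = 3*√(1 + x)/7)
C(B, h) = 7 - h (C(B, h) = -(h - 7) = -(-7 + h) = 7 - h)
V = I*√175178 (V = √(-175178) = I*√175178 ≈ 418.54*I)
C(j(-1), -10)² - V = (7 - 1*(-10))² - I*√175178 = (7 + 10)² - I*√175178 = 17² - I*√175178 = 289 - I*√175178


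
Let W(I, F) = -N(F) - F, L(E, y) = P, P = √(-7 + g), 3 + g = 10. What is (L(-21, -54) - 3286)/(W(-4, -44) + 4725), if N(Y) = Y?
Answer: -3286/4813 ≈ -0.68273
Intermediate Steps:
g = 7 (g = -3 + 10 = 7)
P = 0 (P = √(-7 + 7) = √0 = 0)
L(E, y) = 0
W(I, F) = -2*F (W(I, F) = -F - F = -2*F)
(L(-21, -54) - 3286)/(W(-4, -44) + 4725) = (0 - 3286)/(-2*(-44) + 4725) = -3286/(88 + 4725) = -3286/4813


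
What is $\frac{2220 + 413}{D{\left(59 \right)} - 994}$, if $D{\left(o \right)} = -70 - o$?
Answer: $- \frac{2633}{1123} \approx -2.3446$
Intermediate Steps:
$\frac{2220 + 413}{D{\left(59 \right)} - 994} = \frac{2220 + 413}{\left(-70 - 59\right) - 994} = \frac{2633}{\left(-70 - 59\right) - 994} = \frac{2633}{-129 - 994} = \frac{2633}{-1123} = 2633 \left(- \frac{1}{1123}\right) = - \frac{2633}{1123}$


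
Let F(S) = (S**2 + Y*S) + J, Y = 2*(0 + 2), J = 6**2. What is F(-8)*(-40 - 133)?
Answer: -11764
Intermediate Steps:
J = 36
Y = 4 (Y = 2*2 = 4)
F(S) = 36 + S**2 + 4*S (F(S) = (S**2 + 4*S) + 36 = 36 + S**2 + 4*S)
F(-8)*(-40 - 133) = (36 + (-8)**2 + 4*(-8))*(-40 - 133) = (36 + 64 - 32)*(-173) = 68*(-173) = -11764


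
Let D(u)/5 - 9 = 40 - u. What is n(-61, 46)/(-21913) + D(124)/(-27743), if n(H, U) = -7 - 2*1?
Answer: 8467062/607932359 ≈ 0.013928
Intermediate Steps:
n(H, U) = -9 (n(H, U) = -7 - 2 = -9)
D(u) = 245 - 5*u (D(u) = 45 + 5*(40 - u) = 45 + (200 - 5*u) = 245 - 5*u)
n(-61, 46)/(-21913) + D(124)/(-27743) = -9/(-21913) + (245 - 5*124)/(-27743) = -9*(-1/21913) + (245 - 620)*(-1/27743) = 9/21913 - 375*(-1/27743) = 9/21913 + 375/27743 = 8467062/607932359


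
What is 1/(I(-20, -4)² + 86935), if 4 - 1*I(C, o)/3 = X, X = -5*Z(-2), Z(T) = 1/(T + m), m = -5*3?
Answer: 289/25159936 ≈ 1.1487e-5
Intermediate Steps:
m = -15
Z(T) = 1/(-15 + T) (Z(T) = 1/(T - 15) = 1/(-15 + T))
X = 5/17 (X = -5/(-15 - 2) = -5/(-17) = -5*(-1/17) = 5/17 ≈ 0.29412)
I(C, o) = 189/17 (I(C, o) = 12 - 3*5/17 = 12 - 15/17 = 189/17)
1/(I(-20, -4)² + 86935) = 1/((189/17)² + 86935) = 1/(35721/289 + 86935) = 1/(25159936/289) = 289/25159936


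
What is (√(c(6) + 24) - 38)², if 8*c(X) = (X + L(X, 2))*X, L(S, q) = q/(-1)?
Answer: 1471 - 228*√3 ≈ 1076.1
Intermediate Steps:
L(S, q) = -q (L(S, q) = q*(-1) = -q)
c(X) = X*(-2 + X)/8 (c(X) = ((X - 1*2)*X)/8 = ((X - 2)*X)/8 = ((-2 + X)*X)/8 = (X*(-2 + X))/8 = X*(-2 + X)/8)
(√(c(6) + 24) - 38)² = (√((⅛)*6*(-2 + 6) + 24) - 38)² = (√((⅛)*6*4 + 24) - 38)² = (√(3 + 24) - 38)² = (√27 - 38)² = (3*√3 - 38)² = (-38 + 3*√3)²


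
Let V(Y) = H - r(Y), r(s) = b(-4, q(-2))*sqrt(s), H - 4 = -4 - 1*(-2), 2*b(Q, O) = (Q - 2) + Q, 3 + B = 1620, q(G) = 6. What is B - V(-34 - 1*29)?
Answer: 1615 - 15*I*sqrt(7) ≈ 1615.0 - 39.686*I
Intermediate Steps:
B = 1617 (B = -3 + 1620 = 1617)
b(Q, O) = -1 + Q (b(Q, O) = ((Q - 2) + Q)/2 = ((-2 + Q) + Q)/2 = (-2 + 2*Q)/2 = -1 + Q)
H = 2 (H = 4 + (-4 - 1*(-2)) = 4 + (-4 + 2) = 4 - 2 = 2)
r(s) = -5*sqrt(s) (r(s) = (-1 - 4)*sqrt(s) = -5*sqrt(s))
V(Y) = 2 + 5*sqrt(Y) (V(Y) = 2 - (-5)*sqrt(Y) = 2 + 5*sqrt(Y))
B - V(-34 - 1*29) = 1617 - (2 + 5*sqrt(-34 - 1*29)) = 1617 - (2 + 5*sqrt(-34 - 29)) = 1617 - (2 + 5*sqrt(-63)) = 1617 - (2 + 5*(3*I*sqrt(7))) = 1617 - (2 + 15*I*sqrt(7)) = 1617 + (-2 - 15*I*sqrt(7)) = 1615 - 15*I*sqrt(7)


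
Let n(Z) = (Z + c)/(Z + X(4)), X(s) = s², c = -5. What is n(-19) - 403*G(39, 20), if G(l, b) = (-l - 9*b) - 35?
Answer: 102370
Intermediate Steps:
G(l, b) = -35 - l - 9*b
n(Z) = (-5 + Z)/(16 + Z) (n(Z) = (Z - 5)/(Z + 4²) = (-5 + Z)/(Z + 16) = (-5 + Z)/(16 + Z))
n(-19) - 403*G(39, 20) = (-5 - 19)/(16 - 19) - 403*(-35 - 1*39 - 9*20) = -24/(-3) - 403*(-35 - 39 - 180) = -⅓*(-24) - 403*(-254) = 8 + 102362 = 102370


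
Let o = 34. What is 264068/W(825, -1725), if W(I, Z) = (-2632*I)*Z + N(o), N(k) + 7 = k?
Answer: 264068/3745665027 ≈ 7.0500e-5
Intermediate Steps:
N(k) = -7 + k
W(I, Z) = 27 - 2632*I*Z (W(I, Z) = (-2632*I)*Z + (-7 + 34) = -2632*I*Z + 27 = 27 - 2632*I*Z)
264068/W(825, -1725) = 264068/(27 - 2632*825*(-1725)) = 264068/(27 + 3745665000) = 264068/3745665027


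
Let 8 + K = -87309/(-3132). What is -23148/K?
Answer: -8055504/6917 ≈ -1164.6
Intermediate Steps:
K = 6917/348 (K = -8 - 87309/(-3132) = -8 - 87309*(-1/3132) = -8 + 9701/348 = 6917/348 ≈ 19.876)
-23148/K = -23148/6917/348 = -23148*348/6917 = -8055504/6917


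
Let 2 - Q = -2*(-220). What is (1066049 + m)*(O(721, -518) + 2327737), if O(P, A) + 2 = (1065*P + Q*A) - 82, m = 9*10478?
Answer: 3855152483102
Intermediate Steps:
Q = -438 (Q = 2 - (-2)*(-220) = 2 - 1*440 = 2 - 440 = -438)
m = 94302
O(P, A) = -84 - 438*A + 1065*P (O(P, A) = -2 + ((1065*P - 438*A) - 82) = -2 + ((-438*A + 1065*P) - 82) = -2 + (-82 - 438*A + 1065*P) = -84 - 438*A + 1065*P)
(1066049 + m)*(O(721, -518) + 2327737) = (1066049 + 94302)*((-84 - 438*(-518) + 1065*721) + 2327737) = 1160351*((-84 + 226884 + 767865) + 2327737) = 1160351*(994665 + 2327737) = 1160351*3322402 = 3855152483102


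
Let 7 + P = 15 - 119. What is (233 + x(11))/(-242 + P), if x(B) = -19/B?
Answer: -2544/3883 ≈ -0.65516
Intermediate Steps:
P = -111 (P = -7 + (15 - 119) = -7 - 104 = -111)
(233 + x(11))/(-242 + P) = (233 - 19/11)/(-242 - 111) = (233 - 19*1/11)/(-353) = -(233 - 19/11)/353 = -1/353*2544/11 = -2544/3883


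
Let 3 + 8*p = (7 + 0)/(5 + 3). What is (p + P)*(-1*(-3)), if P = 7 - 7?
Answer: -51/64 ≈ -0.79688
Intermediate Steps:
P = 0
p = -17/64 (p = -3/8 + ((7 + 0)/(5 + 3))/8 = -3/8 + (7/8)/8 = -3/8 + (7*(⅛))/8 = -3/8 + (⅛)*(7/8) = -3/8 + 7/64 = -17/64 ≈ -0.26563)
(p + P)*(-1*(-3)) = (-17/64 + 0)*(-1*(-3)) = -17/64*3 = -51/64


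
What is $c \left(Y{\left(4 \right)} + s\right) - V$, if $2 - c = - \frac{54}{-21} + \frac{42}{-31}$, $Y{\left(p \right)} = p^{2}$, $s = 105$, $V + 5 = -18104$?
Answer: $\frac{3950223}{217} \approx 18204.0$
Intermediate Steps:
$V = -18109$ ($V = -5 - 18104 = -18109$)
$c = \frac{170}{217}$ ($c = 2 - \left(- \frac{54}{-21} + \frac{42}{-31}\right) = 2 - \left(\left(-54\right) \left(- \frac{1}{21}\right) + 42 \left(- \frac{1}{31}\right)\right) = 2 - \left(\frac{18}{7} - \frac{42}{31}\right) = 2 - \frac{264}{217} = \frac{170}{217} \approx 0.78341$)
$c \left(Y{\left(4 \right)} + s\right) - V = \frac{170 \left(4^{2} + 105\right)}{217} - -18109 = \frac{170 \left(16 + 105\right)}{217} + 18109 = \frac{170}{217} \cdot 121 + 18109 = \frac{20570}{217} + 18109 = \frac{3950223}{217}$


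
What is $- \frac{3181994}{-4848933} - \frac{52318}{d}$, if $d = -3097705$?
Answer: $\frac{10110565200464}{15020563998765} \approx 0.67311$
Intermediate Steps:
$- \frac{3181994}{-4848933} - \frac{52318}{d} = - \frac{3181994}{-4848933} - \frac{52318}{-3097705} = \left(-3181994\right) \left(- \frac{1}{4848933}\right) - - \frac{52318}{3097705} = \frac{3181994}{4848933} + \frac{52318}{3097705} = \frac{10110565200464}{15020563998765}$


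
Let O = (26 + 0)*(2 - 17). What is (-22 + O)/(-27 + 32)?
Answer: -412/5 ≈ -82.400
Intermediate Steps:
O = -390 (O = 26*(-15) = -390)
(-22 + O)/(-27 + 32) = (-22 - 390)/(-27 + 32) = -412/5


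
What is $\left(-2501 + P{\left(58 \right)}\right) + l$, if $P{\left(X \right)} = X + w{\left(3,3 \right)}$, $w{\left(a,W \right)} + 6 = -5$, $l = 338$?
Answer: $-2116$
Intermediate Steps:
$w{\left(a,W \right)} = -11$ ($w{\left(a,W \right)} = -6 - 5 = -11$)
$P{\left(X \right)} = -11 + X$ ($P{\left(X \right)} = X - 11 = -11 + X$)
$\left(-2501 + P{\left(58 \right)}\right) + l = \left(-2501 + \left(-11 + 58\right)\right) + 338 = \left(-2501 + 47\right) + 338 = -2454 + 338 = -2116$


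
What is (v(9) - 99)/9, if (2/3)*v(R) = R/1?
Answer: -19/2 ≈ -9.5000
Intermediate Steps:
v(R) = 3*R/2 (v(R) = 3*(R/1)/2 = 3*(R*1)/2 = 3*R/2)
(v(9) - 99)/9 = ((3/2)*9 - 99)/9 = (27/2 - 99)/9 = (1/9)*(-171/2) = -19/2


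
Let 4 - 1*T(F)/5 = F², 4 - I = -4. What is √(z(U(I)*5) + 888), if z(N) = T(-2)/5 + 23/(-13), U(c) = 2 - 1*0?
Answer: √149773/13 ≈ 29.770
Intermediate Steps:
I = 8 (I = 4 - 1*(-4) = 4 + 4 = 8)
T(F) = 20 - 5*F²
U(c) = 2 (U(c) = 2 + 0 = 2)
z(N) = -23/13 (z(N) = (20 - 5*(-2)²)/5 + 23/(-13) = (20 - 5*4)*(⅕) + 23*(-1/13) = (20 - 20)*(⅕) - 23/13 = 0*(⅕) - 23/13 = 0 - 23/13 = -23/13)
√(z(U(I)*5) + 888) = √(-23/13 + 888) = √(11521/13) = √149773/13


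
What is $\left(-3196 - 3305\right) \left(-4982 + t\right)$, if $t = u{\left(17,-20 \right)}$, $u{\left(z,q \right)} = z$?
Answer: $32277465$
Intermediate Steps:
$t = 17$
$\left(-3196 - 3305\right) \left(-4982 + t\right) = \left(-3196 - 3305\right) \left(-4982 + 17\right) = \left(-6501\right) \left(-4965\right) = 32277465$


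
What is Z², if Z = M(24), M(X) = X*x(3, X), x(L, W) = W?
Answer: 331776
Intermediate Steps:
M(X) = X² (M(X) = X*X = X²)
Z = 576 (Z = 24² = 576)
Z² = 576² = 331776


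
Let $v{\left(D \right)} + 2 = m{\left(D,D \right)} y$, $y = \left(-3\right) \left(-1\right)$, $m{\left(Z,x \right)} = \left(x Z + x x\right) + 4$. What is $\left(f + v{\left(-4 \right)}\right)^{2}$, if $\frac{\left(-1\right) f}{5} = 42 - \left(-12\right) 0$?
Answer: $10816$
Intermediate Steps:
$m{\left(Z,x \right)} = 4 + x^{2} + Z x$ ($m{\left(Z,x \right)} = \left(Z x + x^{2}\right) + 4 = \left(x^{2} + Z x\right) + 4 = 4 + x^{2} + Z x$)
$y = 3$
$f = -210$ ($f = - 5 \left(42 - \left(-12\right) 0\right) = - 5 \left(42 - 0\right) = - 5 \left(42 + 0\right) = \left(-5\right) 42 = -210$)
$v{\left(D \right)} = 10 + 6 D^{2}$ ($v{\left(D \right)} = -2 + \left(4 + D^{2} + D D\right) 3 = -2 + \left(4 + D^{2} + D^{2}\right) 3 = -2 + \left(4 + 2 D^{2}\right) 3 = -2 + \left(12 + 6 D^{2}\right) = 10 + 6 D^{2}$)
$\left(f + v{\left(-4 \right)}\right)^{2} = \left(-210 + \left(10 + 6 \left(-4\right)^{2}\right)\right)^{2} = \left(-210 + \left(10 + 6 \cdot 16\right)\right)^{2} = \left(-210 + \left(10 + 96\right)\right)^{2} = \left(-210 + 106\right)^{2} = \left(-104\right)^{2} = 10816$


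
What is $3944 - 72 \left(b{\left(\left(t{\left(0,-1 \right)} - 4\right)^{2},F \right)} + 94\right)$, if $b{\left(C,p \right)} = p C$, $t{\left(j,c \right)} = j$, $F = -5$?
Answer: $2936$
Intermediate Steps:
$b{\left(C,p \right)} = C p$
$3944 - 72 \left(b{\left(\left(t{\left(0,-1 \right)} - 4\right)^{2},F \right)} + 94\right) = 3944 - 72 \left(\left(0 - 4\right)^{2} \left(-5\right) + 94\right) = 3944 - 72 \left(\left(-4\right)^{2} \left(-5\right) + 94\right) = 3944 - 72 \left(16 \left(-5\right) + 94\right) = 3944 - 72 \left(-80 + 94\right) = 3944 - 72 \cdot 14 = 3944 - 1008 = 2936$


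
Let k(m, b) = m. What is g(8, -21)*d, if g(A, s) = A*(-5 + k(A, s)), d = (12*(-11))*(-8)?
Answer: 25344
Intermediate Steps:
d = 1056 (d = -132*(-8) = 1056)
g(A, s) = A*(-5 + A)
g(8, -21)*d = (8*(-5 + 8))*1056 = (8*3)*1056 = 24*1056 = 25344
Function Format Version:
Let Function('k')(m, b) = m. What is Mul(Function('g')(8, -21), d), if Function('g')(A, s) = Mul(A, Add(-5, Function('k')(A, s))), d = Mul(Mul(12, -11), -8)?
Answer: 25344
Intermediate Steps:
d = 1056 (d = Mul(-132, -8) = 1056)
Function('g')(A, s) = Mul(A, Add(-5, A))
Mul(Function('g')(8, -21), d) = Mul(Mul(8, Add(-5, 8)), 1056) = Mul(Mul(8, 3), 1056) = Mul(24, 1056) = 25344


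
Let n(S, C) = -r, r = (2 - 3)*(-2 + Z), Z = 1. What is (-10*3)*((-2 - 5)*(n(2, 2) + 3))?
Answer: 420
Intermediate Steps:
r = 1 (r = (2 - 3)*(-2 + 1) = -1*(-1) = 1)
n(S, C) = -1 (n(S, C) = -1*1 = -1)
(-10*3)*((-2 - 5)*(n(2, 2) + 3)) = (-10*3)*((-2 - 5)*(-1 + 3)) = -(-210)*2 = -30*(-14) = 420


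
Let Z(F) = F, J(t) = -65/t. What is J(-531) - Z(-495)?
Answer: 262910/531 ≈ 495.12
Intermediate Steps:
J(-531) - Z(-495) = -65/(-531) - 1*(-495) = -65*(-1/531) + 495 = 65/531 + 495 = 262910/531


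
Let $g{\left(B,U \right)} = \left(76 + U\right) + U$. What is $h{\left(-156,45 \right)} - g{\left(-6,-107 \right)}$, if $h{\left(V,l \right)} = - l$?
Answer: $93$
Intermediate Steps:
$g{\left(B,U \right)} = 76 + 2 U$
$h{\left(-156,45 \right)} - g{\left(-6,-107 \right)} = \left(-1\right) 45 - \left(76 + 2 \left(-107\right)\right) = -45 - \left(76 - 214\right) = -45 - -138 = -45 + 138 = 93$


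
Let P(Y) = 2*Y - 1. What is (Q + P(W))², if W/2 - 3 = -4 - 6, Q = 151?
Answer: 14884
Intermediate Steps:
W = -14 (W = 6 + 2*(-4 - 6) = 6 + 2*(-10) = 6 - 20 = -14)
P(Y) = -1 + 2*Y
(Q + P(W))² = (151 + (-1 + 2*(-14)))² = (151 + (-1 - 28))² = (151 - 29)² = 122² = 14884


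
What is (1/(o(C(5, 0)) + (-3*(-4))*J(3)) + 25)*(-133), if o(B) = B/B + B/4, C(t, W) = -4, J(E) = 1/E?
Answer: -13433/4 ≈ -3358.3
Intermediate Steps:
o(B) = 1 + B/4 (o(B) = 1 + B*(¼) = 1 + B/4)
(1/(o(C(5, 0)) + (-3*(-4))*J(3)) + 25)*(-133) = (1/((1 + (¼)*(-4)) - 3*(-4)/3) + 25)*(-133) = (1/((1 - 1) + 12*(⅓)) + 25)*(-133) = (1/(0 + 4) + 25)*(-133) = (1/4 + 25)*(-133) = (¼ + 25)*(-133) = (101/4)*(-133) = -13433/4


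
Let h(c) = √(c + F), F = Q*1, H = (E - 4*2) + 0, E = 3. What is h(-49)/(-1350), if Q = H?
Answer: -I*√6/450 ≈ -0.0054433*I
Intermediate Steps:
H = -5 (H = (3 - 4*2) + 0 = (3 - 8) + 0 = -5 + 0 = -5)
Q = -5
F = -5 (F = -5*1 = -5)
h(c) = √(-5 + c) (h(c) = √(c - 5) = √(-5 + c))
h(-49)/(-1350) = √(-5 - 49)/(-1350) = √(-54)*(-1/1350) = (3*I*√6)*(-1/1350) = -I*√6/450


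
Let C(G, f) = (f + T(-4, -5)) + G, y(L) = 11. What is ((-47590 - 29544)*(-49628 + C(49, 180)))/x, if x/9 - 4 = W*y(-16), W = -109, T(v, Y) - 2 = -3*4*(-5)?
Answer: -3805560158/10755 ≈ -3.5384e+5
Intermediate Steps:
T(v, Y) = 62 (T(v, Y) = 2 - 3*4*(-5) = 2 - 12*(-5) = 2 + 60 = 62)
x = -10755 (x = 36 + 9*(-109*11) = 36 + 9*(-1199) = 36 - 10791 = -10755)
C(G, f) = 62 + G + f (C(G, f) = (f + 62) + G = (62 + f) + G = 62 + G + f)
((-47590 - 29544)*(-49628 + C(49, 180)))/x = ((-47590 - 29544)*(-49628 + (62 + 49 + 180)))/(-10755) = -77134*(-49628 + 291)*(-1/10755) = -77134*(-49337)*(-1/10755) = 3805560158*(-1/10755) = -3805560158/10755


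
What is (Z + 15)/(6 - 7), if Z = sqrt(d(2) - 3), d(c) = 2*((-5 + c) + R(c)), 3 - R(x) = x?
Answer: -15 - I*sqrt(7) ≈ -15.0 - 2.6458*I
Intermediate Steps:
R(x) = 3 - x
d(c) = -4 (d(c) = 2*((-5 + c) + (3 - c)) = 2*(-2) = -4)
Z = I*sqrt(7) (Z = sqrt(-4 - 3) = sqrt(-7) = I*sqrt(7) ≈ 2.6458*I)
(Z + 15)/(6 - 7) = (I*sqrt(7) + 15)/(6 - 7) = (15 + I*sqrt(7))/(-1) = (15 + I*sqrt(7))*(-1) = -15 - I*sqrt(7)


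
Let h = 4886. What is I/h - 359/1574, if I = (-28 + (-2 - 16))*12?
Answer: -1311461/3845282 ≈ -0.34106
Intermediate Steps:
I = -552 (I = (-28 - 18)*12 = -46*12 = -552)
I/h - 359/1574 = -552/4886 - 359/1574 = -552*1/4886 - 359*1/1574 = -276/2443 - 359/1574 = -1311461/3845282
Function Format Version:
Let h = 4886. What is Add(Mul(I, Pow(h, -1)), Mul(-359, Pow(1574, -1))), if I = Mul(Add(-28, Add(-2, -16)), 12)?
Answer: Rational(-1311461, 3845282) ≈ -0.34106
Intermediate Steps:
I = -552 (I = Mul(Add(-28, -18), 12) = Mul(-46, 12) = -552)
Add(Mul(I, Pow(h, -1)), Mul(-359, Pow(1574, -1))) = Add(Mul(-552, Pow(4886, -1)), Mul(-359, Pow(1574, -1))) = Add(Mul(-552, Rational(1, 4886)), Mul(-359, Rational(1, 1574))) = Add(Rational(-276, 2443), Rational(-359, 1574)) = Rational(-1311461, 3845282)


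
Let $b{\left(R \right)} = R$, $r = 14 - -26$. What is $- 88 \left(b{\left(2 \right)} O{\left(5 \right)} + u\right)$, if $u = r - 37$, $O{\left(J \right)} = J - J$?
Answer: $-264$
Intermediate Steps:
$r = 40$ ($r = 14 + 26 = 40$)
$O{\left(J \right)} = 0$
$u = 3$ ($u = 40 - 37 = 3$)
$- 88 \left(b{\left(2 \right)} O{\left(5 \right)} + u\right) = - 88 \left(2 \cdot 0 + 3\right) = - 88 \left(0 + 3\right) = \left(-88\right) 3 = -264$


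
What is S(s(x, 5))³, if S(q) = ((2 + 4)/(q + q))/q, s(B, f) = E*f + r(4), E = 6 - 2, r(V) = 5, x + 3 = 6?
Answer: 27/244140625 ≈ 1.1059e-7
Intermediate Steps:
x = 3 (x = -3 + 6 = 3)
E = 4
s(B, f) = 5 + 4*f (s(B, f) = 4*f + 5 = 5 + 4*f)
S(q) = 3/q² (S(q) = (6/((2*q)))/q = (6*(1/(2*q)))/q = (3/q)/q = 3/q²)
S(s(x, 5))³ = (3/(5 + 4*5)²)³ = (3/(5 + 20)²)³ = (3/25²)³ = (3*(1/625))³ = (3/625)³ = 27/244140625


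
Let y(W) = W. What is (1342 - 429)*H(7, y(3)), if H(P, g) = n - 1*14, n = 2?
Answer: -10956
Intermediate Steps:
H(P, g) = -12 (H(P, g) = 2 - 1*14 = 2 - 14 = -12)
(1342 - 429)*H(7, y(3)) = (1342 - 429)*(-12) = 913*(-12) = -10956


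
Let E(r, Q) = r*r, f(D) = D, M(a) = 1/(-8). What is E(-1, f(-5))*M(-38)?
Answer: -1/8 ≈ -0.12500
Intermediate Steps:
M(a) = -1/8
E(r, Q) = r**2
E(-1, f(-5))*M(-38) = (-1)**2*(-1/8) = 1*(-1/8) = -1/8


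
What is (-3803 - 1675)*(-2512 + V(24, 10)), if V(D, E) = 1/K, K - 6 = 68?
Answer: 509144493/37 ≈ 1.3761e+7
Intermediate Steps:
K = 74 (K = 6 + 68 = 74)
V(D, E) = 1/74
(-3803 - 1675)*(-2512 + V(24, 10)) = (-3803 - 1675)*(-2512 + 1/74) = -5478*(-185887/74) = 509144493/37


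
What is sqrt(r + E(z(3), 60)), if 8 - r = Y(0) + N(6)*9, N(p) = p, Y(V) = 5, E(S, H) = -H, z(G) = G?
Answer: I*sqrt(111) ≈ 10.536*I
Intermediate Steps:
r = -51 (r = 8 - (5 + 6*9) = 8 - (5 + 54) = 8 - 1*59 = 8 - 59 = -51)
sqrt(r + E(z(3), 60)) = sqrt(-51 - 1*60) = sqrt(-51 - 60) = sqrt(-111) = I*sqrt(111)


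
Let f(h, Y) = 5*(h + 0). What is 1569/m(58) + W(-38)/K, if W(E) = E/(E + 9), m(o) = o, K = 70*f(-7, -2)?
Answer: 1921987/71050 ≈ 27.051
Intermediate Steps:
f(h, Y) = 5*h
K = -2450 (K = 70*(5*(-7)) = 70*(-35) = -2450)
W(E) = E/(9 + E)
1569/m(58) + W(-38)/K = 1569/58 - 38/(9 - 38)/(-2450) = 1569*(1/58) - 38/(-29)*(-1/2450) = 1569/58 - 38*(-1/29)*(-1/2450) = 1569/58 + (38/29)*(-1/2450) = 1569/58 - 19/35525 = 1921987/71050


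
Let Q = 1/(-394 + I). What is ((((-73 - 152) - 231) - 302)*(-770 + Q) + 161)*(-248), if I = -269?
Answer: -95994372088/663 ≈ -1.4479e+8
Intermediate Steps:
Q = -1/663 (Q = 1/(-394 - 269) = 1/(-663) = -1/663 ≈ -0.0015083)
((((-73 - 152) - 231) - 302)*(-770 + Q) + 161)*(-248) = ((((-73 - 152) - 231) - 302)*(-770 - 1/663) + 161)*(-248) = (((-225 - 231) - 302)*(-510511/663) + 161)*(-248) = ((-456 - 302)*(-510511/663) + 161)*(-248) = (-758*(-510511/663) + 161)*(-248) = (386967338/663 + 161)*(-248) = (387074081/663)*(-248) = -95994372088/663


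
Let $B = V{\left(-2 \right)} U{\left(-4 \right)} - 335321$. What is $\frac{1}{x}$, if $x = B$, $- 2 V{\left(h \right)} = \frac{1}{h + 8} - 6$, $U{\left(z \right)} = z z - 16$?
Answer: $- \frac{1}{335321} \approx -2.9822 \cdot 10^{-6}$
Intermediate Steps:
$U{\left(z \right)} = -16 + z^{2}$ ($U{\left(z \right)} = z^{2} - 16 = -16 + z^{2}$)
$V{\left(h \right)} = 3 - \frac{1}{2 \left(8 + h\right)}$ ($V{\left(h \right)} = - \frac{\frac{1}{h + 8} - 6}{2} = - \frac{\frac{1}{8 + h} - 6}{2} = - \frac{-6 + \frac{1}{8 + h}}{2} = 3 - \frac{1}{2 \left(8 + h\right)}$)
$B = -335321$ ($B = \frac{47 + 6 \left(-2\right)}{2 \left(8 - 2\right)} \left(-16 + \left(-4\right)^{2}\right) - 335321 = \frac{47 - 12}{2 \cdot 6} \left(-16 + 16\right) - 335321 = \frac{1}{2} \cdot \frac{1}{6} \cdot 35 \cdot 0 - 335321 = \frac{35}{12} \cdot 0 - 335321 = 0 - 335321 = -335321$)
$x = -335321$
$\frac{1}{x} = \frac{1}{-335321} = - \frac{1}{335321}$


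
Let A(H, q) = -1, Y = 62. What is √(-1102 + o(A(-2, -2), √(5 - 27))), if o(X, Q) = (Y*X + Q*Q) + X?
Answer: I*√1187 ≈ 34.453*I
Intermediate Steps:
o(X, Q) = Q² + 63*X (o(X, Q) = (62*X + Q*Q) + X = (62*X + Q²) + X = (Q² + 62*X) + X = Q² + 63*X)
√(-1102 + o(A(-2, -2), √(5 - 27))) = √(-1102 + ((√(5 - 27))² + 63*(-1))) = √(-1102 + ((√(-22))² - 63)) = √(-1102 + ((I*√22)² - 63)) = √(-1102 + (-22 - 63)) = √(-1102 - 85) = √(-1187) = I*√1187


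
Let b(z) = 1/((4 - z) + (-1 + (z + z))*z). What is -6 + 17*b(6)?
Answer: -367/64 ≈ -5.7344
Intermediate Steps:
b(z) = 1/(4 - z + z*(-1 + 2*z)) (b(z) = 1/((4 - z) + (-1 + 2*z)*z) = 1/((4 - z) + z*(-1 + 2*z)) = 1/(4 - z + z*(-1 + 2*z)))
-6 + 17*b(6) = -6 + 17*(1/(2*(2 + 6² - 1*6))) = -6 + 17*(1/(2*(2 + 36 - 6))) = -6 + 17*((½)/32) = -6 + 17*((½)*(1/32)) = -6 + 17*(1/64) = -6 + 17/64 = -367/64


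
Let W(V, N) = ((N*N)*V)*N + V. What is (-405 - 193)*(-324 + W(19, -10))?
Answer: 11544390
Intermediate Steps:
W(V, N) = V + V*N³ (W(V, N) = (N²*V)*N + V = (V*N²)*N + V = V*N³ + V = V + V*N³)
(-405 - 193)*(-324 + W(19, -10)) = (-405 - 193)*(-324 + 19*(1 + (-10)³)) = -598*(-324 + 19*(1 - 1000)) = -598*(-324 + 19*(-999)) = -598*(-324 - 18981) = -598*(-19305) = 11544390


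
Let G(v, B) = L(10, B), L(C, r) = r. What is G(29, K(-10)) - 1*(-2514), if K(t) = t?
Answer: 2504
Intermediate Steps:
G(v, B) = B
G(29, K(-10)) - 1*(-2514) = -10 - 1*(-2514) = -10 + 2514 = 2504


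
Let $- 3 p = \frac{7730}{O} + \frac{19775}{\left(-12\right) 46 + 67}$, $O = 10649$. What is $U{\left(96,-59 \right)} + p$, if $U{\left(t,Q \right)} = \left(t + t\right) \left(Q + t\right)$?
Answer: $\frac{7351887107}{1032953} \approx 7117.4$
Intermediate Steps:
$U{\left(t,Q \right)} = 2 t \left(Q + t\right)$
$p = \frac{13788995}{1032953}$ ($p = - \frac{\frac{7730}{10649} + \frac{19775}{\left(-12\right) 46 + 67}}{3} = - \frac{7730 \cdot \frac{1}{10649} + \frac{19775}{-552 + 67}}{3} = - \frac{\frac{7730}{10649} + \frac{19775}{-485}}{3} = - \frac{\frac{7730}{10649} + 19775 \left(- \frac{1}{485}\right)}{3} = - \frac{\frac{7730}{10649} - \frac{3955}{97}}{3} = \left(- \frac{1}{3}\right) \left(- \frac{41366985}{1032953}\right) = \frac{13788995}{1032953} \approx 13.349$)
$U{\left(96,-59 \right)} + p = 2 \cdot 96 \left(-59 + 96\right) + \frac{13788995}{1032953} = 2 \cdot 96 \cdot 37 + \frac{13788995}{1032953} = 7104 + \frac{13788995}{1032953} = \frac{7351887107}{1032953}$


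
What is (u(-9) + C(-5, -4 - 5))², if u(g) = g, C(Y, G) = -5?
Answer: 196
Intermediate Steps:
(u(-9) + C(-5, -4 - 5))² = (-9 - 5)² = (-14)² = 196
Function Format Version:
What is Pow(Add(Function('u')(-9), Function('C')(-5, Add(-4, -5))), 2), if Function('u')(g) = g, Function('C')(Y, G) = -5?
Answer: 196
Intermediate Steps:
Pow(Add(Function('u')(-9), Function('C')(-5, Add(-4, -5))), 2) = Pow(Add(-9, -5), 2) = Pow(-14, 2) = 196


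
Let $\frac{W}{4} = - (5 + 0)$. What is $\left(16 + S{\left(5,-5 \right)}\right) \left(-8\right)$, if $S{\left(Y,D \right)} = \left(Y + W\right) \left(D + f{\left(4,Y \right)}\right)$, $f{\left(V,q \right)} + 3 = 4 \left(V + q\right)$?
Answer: $3232$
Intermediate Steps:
$W = -20$ ($W = 4 \left(- (5 + 0)\right) = 4 \left(\left(-1\right) 5\right) = 4 \left(-5\right) = -20$)
$f{\left(V,q \right)} = -3 + 4 V + 4 q$ ($f{\left(V,q \right)} = -3 + 4 \left(V + q\right) = -3 + \left(4 V + 4 q\right) = -3 + 4 V + 4 q$)
$S{\left(Y,D \right)} = \left(-20 + Y\right) \left(13 + D + 4 Y\right)$ ($S{\left(Y,D \right)} = \left(Y - 20\right) \left(D + \left(-3 + 4 \cdot 4 + 4 Y\right)\right) = \left(-20 + Y\right) \left(D + \left(-3 + 16 + 4 Y\right)\right) = \left(-20 + Y\right) \left(D + \left(13 + 4 Y\right)\right) = \left(-20 + Y\right) \left(13 + D + 4 Y\right)$)
$\left(16 + S{\left(5,-5 \right)}\right) \left(-8\right) = \left(16 - \left(520 - 100\right)\right) \left(-8\right) = \left(16 - 420\right) \left(-8\right) = \left(-404\right) \left(-8\right) = 3232$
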